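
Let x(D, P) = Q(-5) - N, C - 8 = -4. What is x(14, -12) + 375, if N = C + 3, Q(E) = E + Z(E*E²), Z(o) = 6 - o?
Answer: 494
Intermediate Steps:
C = 4 (C = 8 - 4 = 4)
Q(E) = 6 + E - E³ (Q(E) = E + (6 - E*E²) = E + (6 - E³) = 6 + E - E³)
N = 7 (N = 4 + 3 = 7)
x(D, P) = 119 (x(D, P) = (6 - 5 - 1*(-5)³) - 1*7 = (6 - 5 - 1*(-125)) - 7 = (6 - 5 + 125) - 7 = 126 - 7 = 119)
x(14, -12) + 375 = 119 + 375 = 494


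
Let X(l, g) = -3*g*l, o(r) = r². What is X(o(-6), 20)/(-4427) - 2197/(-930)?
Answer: 11734919/4117110 ≈ 2.8503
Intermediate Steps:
X(l, g) = -3*g*l
X(o(-6), 20)/(-4427) - 2197/(-930) = -3*20*(-6)²/(-4427) - 2197/(-930) = -3*20*36*(-1/4427) - 2197*(-1/930) = -2160*(-1/4427) + 2197/930 = 2160/4427 + 2197/930 = 11734919/4117110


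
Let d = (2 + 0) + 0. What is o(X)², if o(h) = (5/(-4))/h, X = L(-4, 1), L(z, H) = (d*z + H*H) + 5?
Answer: 25/64 ≈ 0.39063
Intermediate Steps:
d = 2 (d = 2 + 0 = 2)
L(z, H) = 5 + H² + 2*z (L(z, H) = (2*z + H*H) + 5 = (2*z + H²) + 5 = (H² + 2*z) + 5 = 5 + H² + 2*z)
X = -2 (X = 5 + 1² + 2*(-4) = 5 + 1 - 8 = -2)
o(h) = -5/(4*h) (o(h) = (5*(-¼))/h = -5/(4*h))
o(X)² = (-5/4/(-2))² = (-5/4*(-½))² = (5/8)² = 25/64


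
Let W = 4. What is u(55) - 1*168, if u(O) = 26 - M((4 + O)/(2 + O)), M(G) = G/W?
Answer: -32435/228 ≈ -142.26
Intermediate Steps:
M(G) = G/4
u(O) = 26 - (4 + O)/(4*(2 + O)) (u(O) = 26 - (4 + O)/(2 + O)/4 = 26 - (4 + O)/(4*(2 + O)))
u(55) - 1*168 = (204 + 103*55)/(4*(2 + 55)) - 1*168 = (¼)*(204 + 5665)/57 - 168 = (¼)*(1/57)*5869 - 168 = 5869/228 - 168 = -32435/228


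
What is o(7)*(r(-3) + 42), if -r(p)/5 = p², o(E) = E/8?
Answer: -21/8 ≈ -2.6250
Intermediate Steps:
o(E) = E/8 (o(E) = E*(⅛) = E/8)
r(p) = -5*p²
o(7)*(r(-3) + 42) = ((⅛)*7)*(-5*(-3)² + 42) = 7*(-5*9 + 42)/8 = 7*(-45 + 42)/8 = (7/8)*(-3) = -21/8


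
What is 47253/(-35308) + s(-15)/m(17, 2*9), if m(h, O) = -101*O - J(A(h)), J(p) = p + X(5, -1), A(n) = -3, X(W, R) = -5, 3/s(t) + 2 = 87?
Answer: -3634989987/2716067900 ≈ -1.3383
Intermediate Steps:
s(t) = 3/85 (s(t) = 3/(-2 + 87) = 3/85)
J(p) = -5 + p (J(p) = p - 5 = -5 + p)
m(h, O) = 8 - 101*O (m(h, O) = -101*O - (-5 - 3) = -101*O - 1*(-8) = -101*O + 8 = 8 - 101*O)
47253/(-35308) + s(-15)/m(17, 2*9) = 47253/(-35308) + 3/(85*(8 - 202*9)) = 47253*(-1/35308) + 3/(85*(8 - 101*18)) = -47253/35308 + 3/(85*(8 - 1818)) = -47253/35308 + (3/85)/(-1810) = -47253/35308 + (3/85)*(-1/1810) = -47253/35308 - 3/153850 = -3634989987/2716067900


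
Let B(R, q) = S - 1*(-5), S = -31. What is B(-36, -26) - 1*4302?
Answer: -4328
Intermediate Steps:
B(R, q) = -26 (B(R, q) = -31 - 1*(-5) = -31 + 5 = -26)
B(-36, -26) - 1*4302 = -26 - 1*4302 = -26 - 4302 = -4328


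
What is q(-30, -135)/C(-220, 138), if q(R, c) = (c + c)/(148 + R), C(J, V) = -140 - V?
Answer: 135/16402 ≈ 0.0082307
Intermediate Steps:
q(R, c) = 2*c/(148 + R) (q(R, c) = (2*c)/(148 + R) = 2*c/(148 + R))
q(-30, -135)/C(-220, 138) = (2*(-135)/(148 - 30))/(-140 - 1*138) = (2*(-135)/118)/(-140 - 138) = (2*(-135)*(1/118))/(-278) = -135/59*(-1/278) = 135/16402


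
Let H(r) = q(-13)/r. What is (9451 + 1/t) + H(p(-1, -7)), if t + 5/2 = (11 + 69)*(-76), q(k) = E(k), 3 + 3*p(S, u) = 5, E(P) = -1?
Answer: 229906331/24330 ≈ 9449.5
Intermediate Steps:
p(S, u) = ⅔ (p(S, u) = -1 + (⅓)*5 = -1 + 5/3 = ⅔)
q(k) = -1
H(r) = -1/r
t = -12165/2 (t = -5/2 + (11 + 69)*(-76) = -5/2 + 80*(-76) = -5/2 - 6080 = -12165/2 ≈ -6082.5)
(9451 + 1/t) + H(p(-1, -7)) = (9451 + 1/(-12165/2)) - 1/⅔ = (9451 - 2/12165) - 1*3/2 = 114971413/12165 - 3/2 = 229906331/24330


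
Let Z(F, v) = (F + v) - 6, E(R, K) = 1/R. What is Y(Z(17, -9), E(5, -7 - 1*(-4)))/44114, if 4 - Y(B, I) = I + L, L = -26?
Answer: 149/220570 ≈ 0.00067552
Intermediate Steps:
Z(F, v) = -6 + F + v
Y(B, I) = 30 - I (Y(B, I) = 4 - (I - 26) = 4 - (-26 + I) = 4 + (26 - I) = 30 - I)
Y(Z(17, -9), E(5, -7 - 1*(-4)))/44114 = (30 - 1/5)/44114 = (30 - 1*⅕)*(1/44114) = (30 - ⅕)*(1/44114) = (149/5)*(1/44114) = 149/220570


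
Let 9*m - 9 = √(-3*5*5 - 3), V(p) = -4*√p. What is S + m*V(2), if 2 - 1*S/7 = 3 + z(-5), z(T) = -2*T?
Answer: -77 - 4*√2*(9 + I*√78)/9 ≈ -82.657 - 5.5511*I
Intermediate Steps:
S = -77 (S = 14 - 7*(3 - 2*(-5)) = 14 - 7*(3 + 10) = 14 - 7*13 = 14 - 91 = -77)
m = 1 + I*√78/9 (m = 1 + √(-3*5*5 - 3)/9 = 1 + √(-15*5 - 3)/9 = 1 + √(-75 - 3)/9 = 1 + √(-78)/9 = 1 + (I*√78)/9 = 1 + I*√78/9 ≈ 1.0 + 0.98131*I)
S + m*V(2) = -77 + (1 + I*√78/9)*(-4*√2) = -77 - 4*√2*(1 + I*√78/9)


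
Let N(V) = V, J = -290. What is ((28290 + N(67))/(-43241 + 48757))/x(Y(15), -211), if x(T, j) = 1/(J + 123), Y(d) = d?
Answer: -676517/788 ≈ -858.52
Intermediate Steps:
x(T, j) = -1/167 (x(T, j) = 1/(-290 + 123) = 1/(-167) = -1/167)
((28290 + N(67))/(-43241 + 48757))/x(Y(15), -211) = ((28290 + 67)/(-43241 + 48757))/(-1/167) = (28357/5516)*(-167) = (28357*(1/5516))*(-167) = (4051/788)*(-167) = -676517/788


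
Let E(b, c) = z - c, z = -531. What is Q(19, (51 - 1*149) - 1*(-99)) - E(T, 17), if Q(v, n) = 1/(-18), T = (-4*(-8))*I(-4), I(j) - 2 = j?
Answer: 9863/18 ≈ 547.94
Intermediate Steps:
I(j) = 2 + j
T = -64 (T = (-4*(-8))*(2 - 4) = 32*(-2) = -64)
Q(v, n) = -1/18
E(b, c) = -531 - c
Q(19, (51 - 1*149) - 1*(-99)) - E(T, 17) = -1/18 - (-531 - 1*17) = -1/18 - (-531 - 17) = -1/18 - 1*(-548) = -1/18 + 548 = 9863/18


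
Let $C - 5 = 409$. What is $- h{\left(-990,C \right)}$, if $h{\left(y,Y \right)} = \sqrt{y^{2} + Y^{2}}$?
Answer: $- 18 \sqrt{3554} \approx -1073.1$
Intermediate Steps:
$C = 414$ ($C = 5 + 409 = 414$)
$h{\left(y,Y \right)} = \sqrt{Y^{2} + y^{2}}$
$- h{\left(-990,C \right)} = - \sqrt{414^{2} + \left(-990\right)^{2}} = - \sqrt{171396 + 980100} = - \sqrt{1151496} = - 18 \sqrt{3554}$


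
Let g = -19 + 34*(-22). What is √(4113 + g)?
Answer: √3346 ≈ 57.845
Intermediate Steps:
g = -767 (g = -19 - 748 = -767)
√(4113 + g) = √(4113 - 767) = √3346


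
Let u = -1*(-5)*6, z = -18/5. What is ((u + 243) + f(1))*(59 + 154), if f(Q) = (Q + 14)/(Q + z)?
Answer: 739962/13 ≈ 56920.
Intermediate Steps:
z = -18/5 (z = -18*⅕ = -18/5 ≈ -3.6000)
f(Q) = (14 + Q)/(-18/5 + Q) (f(Q) = (Q + 14)/(Q - 18/5) = (14 + Q)/(-18/5 + Q))
u = 30 (u = 5*6 = 30)
((u + 243) + f(1))*(59 + 154) = ((30 + 243) + 5*(14 + 1)/(-18 + 5*1))*(59 + 154) = (273 + 5*15/(-18 + 5))*213 = (273 + 5*15/(-13))*213 = (273 + 5*(-1/13)*15)*213 = (273 - 75/13)*213 = (3474/13)*213 = 739962/13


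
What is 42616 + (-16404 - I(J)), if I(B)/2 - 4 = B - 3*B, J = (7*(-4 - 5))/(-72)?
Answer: 52415/2 ≈ 26208.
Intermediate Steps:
J = 7/8 (J = (7*(-9))*(-1/72) = -63*(-1/72) = 7/8 ≈ 0.87500)
I(B) = 8 - 4*B (I(B) = 8 + 2*(B - 3*B) = 8 + 2*(-2*B) = 8 - 4*B)
42616 + (-16404 - I(J)) = 42616 + (-16404 - (8 - 4*7/8)) = 42616 + (-16404 - (8 - 7/2)) = 42616 + (-16404 - 1*9/2) = 42616 + (-16404 - 9/2) = 42616 - 32817/2 = 52415/2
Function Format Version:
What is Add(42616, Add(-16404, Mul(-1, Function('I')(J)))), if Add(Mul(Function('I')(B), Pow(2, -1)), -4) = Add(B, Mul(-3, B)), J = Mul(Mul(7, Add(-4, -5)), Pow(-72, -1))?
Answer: Rational(52415, 2) ≈ 26208.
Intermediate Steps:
J = Rational(7, 8) (J = Mul(Mul(7, -9), Rational(-1, 72)) = Mul(-63, Rational(-1, 72)) = Rational(7, 8) ≈ 0.87500)
Function('I')(B) = Add(8, Mul(-4, B)) (Function('I')(B) = Add(8, Mul(2, Add(B, Mul(-3, B)))) = Add(8, Mul(2, Mul(-2, B))) = Add(8, Mul(-4, B)))
Add(42616, Add(-16404, Mul(-1, Function('I')(J)))) = Add(42616, Add(-16404, Mul(-1, Add(8, Mul(-4, Rational(7, 8)))))) = Add(42616, Add(-16404, Mul(-1, Add(8, Rational(-7, 2))))) = Add(42616, Add(-16404, Mul(-1, Rational(9, 2)))) = Add(42616, Add(-16404, Rational(-9, 2))) = Add(42616, Rational(-32817, 2)) = Rational(52415, 2)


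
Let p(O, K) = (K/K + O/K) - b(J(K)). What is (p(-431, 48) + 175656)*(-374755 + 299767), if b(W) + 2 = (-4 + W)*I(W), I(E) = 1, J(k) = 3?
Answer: -52686875001/4 ≈ -1.3172e+10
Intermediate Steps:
b(W) = -6 + W (b(W) = -2 + (-4 + W)*1 = -2 + (-4 + W) = -6 + W)
p(O, K) = 4 + O/K (p(O, K) = (K/K + O/K) - (-6 + 3) = (1 + O/K) - 1*(-3) = (1 + O/K) + 3 = 4 + O/K)
(p(-431, 48) + 175656)*(-374755 + 299767) = ((4 - 431/48) + 175656)*(-374755 + 299767) = ((4 - 431*1/48) + 175656)*(-74988) = ((4 - 431/48) + 175656)*(-74988) = (-239/48 + 175656)*(-74988) = (8431249/48)*(-74988) = -52686875001/4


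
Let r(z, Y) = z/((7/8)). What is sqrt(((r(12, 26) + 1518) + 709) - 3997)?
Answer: 3*I*sqrt(9562)/7 ≈ 41.908*I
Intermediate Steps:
r(z, Y) = 8*z/7 (r(z, Y) = z/((7*(1/8))) = z/(7/8) = z*(8/7) = 8*z/7)
sqrt(((r(12, 26) + 1518) + 709) - 3997) = sqrt((((8/7)*12 + 1518) + 709) - 3997) = sqrt(((96/7 + 1518) + 709) - 3997) = sqrt((10722/7 + 709) - 3997) = sqrt(15685/7 - 3997) = sqrt(-12294/7) = 3*I*sqrt(9562)/7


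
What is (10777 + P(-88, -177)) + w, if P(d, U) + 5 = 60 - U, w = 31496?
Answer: 42505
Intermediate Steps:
P(d, U) = 55 - U (P(d, U) = -5 + (60 - U) = 55 - U)
(10777 + P(-88, -177)) + w = (10777 + (55 - 1*(-177))) + 31496 = (10777 + (55 + 177)) + 31496 = (10777 + 232) + 31496 = 11009 + 31496 = 42505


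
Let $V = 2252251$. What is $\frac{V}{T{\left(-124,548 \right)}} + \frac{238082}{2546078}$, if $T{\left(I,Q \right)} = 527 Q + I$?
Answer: $\frac{2901567164341}{367490714208} \approx 7.8956$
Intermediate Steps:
$T{\left(I,Q \right)} = I + 527 Q$
$\frac{V}{T{\left(-124,548 \right)}} + \frac{238082}{2546078} = \frac{2252251}{-124 + 527 \cdot 548} + \frac{238082}{2546078} = \frac{2252251}{-124 + 288796} + 238082 \cdot \frac{1}{2546078} = \frac{2252251}{288672} + \frac{119041}{1273039} = \frac{2901567164341}{367490714208}$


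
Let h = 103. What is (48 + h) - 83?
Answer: 68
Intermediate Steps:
(48 + h) - 83 = (48 + 103) - 83 = 151 - 83 = 68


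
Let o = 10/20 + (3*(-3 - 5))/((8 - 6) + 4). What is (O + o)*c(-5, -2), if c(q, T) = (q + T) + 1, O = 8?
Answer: -27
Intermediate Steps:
c(q, T) = 1 + T + q (c(q, T) = (T + q) + 1 = 1 + T + q)
o = -7/2 (o = 10*(1/20) + (3*(-8))/(2 + 4) = ½ - 24/6 = ½ - 24*⅙ = ½ - 4 = -7/2 ≈ -3.5000)
(O + o)*c(-5, -2) = (8 - 7/2)*(1 - 2 - 5) = (9/2)*(-6) = -27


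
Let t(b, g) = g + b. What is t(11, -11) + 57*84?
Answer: 4788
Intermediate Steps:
t(b, g) = b + g
t(11, -11) + 57*84 = (11 - 11) + 57*84 = 0 + 4788 = 4788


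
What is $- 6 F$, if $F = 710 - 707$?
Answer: $-18$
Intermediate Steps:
$F = 3$ ($F = 710 - 707 = 3$)
$- 6 F = \left(-6\right) 3 = -18$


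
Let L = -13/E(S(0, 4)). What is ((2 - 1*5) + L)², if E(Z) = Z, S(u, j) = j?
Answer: 625/16 ≈ 39.063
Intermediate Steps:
L = -13/4 ≈ -3.2500
((2 - 1*5) + L)² = ((2 - 1*5) - 13/4)² = ((2 - 5) - 13/4)² = (-3 - 13/4)² = (-25/4)² = 625/16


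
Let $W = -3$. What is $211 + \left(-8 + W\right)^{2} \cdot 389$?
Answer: $47280$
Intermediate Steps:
$211 + \left(-8 + W\right)^{2} \cdot 389 = 211 + \left(-8 - 3\right)^{2} \cdot 389 = 211 + \left(-11\right)^{2} \cdot 389 = 211 + 121 \cdot 389 = 211 + 47069 = 47280$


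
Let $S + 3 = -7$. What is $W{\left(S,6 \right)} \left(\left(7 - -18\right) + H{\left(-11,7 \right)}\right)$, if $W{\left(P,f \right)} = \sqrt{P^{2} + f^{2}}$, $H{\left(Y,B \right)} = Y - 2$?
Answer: $24 \sqrt{34} \approx 139.94$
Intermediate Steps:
$S = -10$ ($S = -3 - 7 = -10$)
$H{\left(Y,B \right)} = -2 + Y$
$W{\left(S,6 \right)} \left(\left(7 - -18\right) + H{\left(-11,7 \right)}\right) = \sqrt{\left(-10\right)^{2} + 6^{2}} \left(\left(7 - -18\right) - 13\right) = \sqrt{100 + 36} \left(\left(7 + 18\right) - 13\right) = \sqrt{136} \left(25 - 13\right) = 2 \sqrt{34} \cdot 12 = 24 \sqrt{34}$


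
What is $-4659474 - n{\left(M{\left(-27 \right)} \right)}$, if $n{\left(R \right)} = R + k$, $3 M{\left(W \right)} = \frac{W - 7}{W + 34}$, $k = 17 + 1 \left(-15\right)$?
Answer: $- \frac{97848962}{21} \approx -4.6595 \cdot 10^{6}$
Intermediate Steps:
$k = 2$ ($k = 17 - 15 = 2$)
$M{\left(W \right)} = \frac{-7 + W}{3 \left(34 + W\right)}$ ($M{\left(W \right)} = \frac{\left(W - 7\right) \frac{1}{W + 34}}{3} = \frac{\left(-7 + W\right) \frac{1}{34 + W}}{3} = \frac{\frac{1}{34 + W} \left(-7 + W\right)}{3} = \frac{-7 + W}{3 \left(34 + W\right)}$)
$n{\left(R \right)} = 2 + R$ ($n{\left(R \right)} = R + 2 = 2 + R$)
$-4659474 - n{\left(M{\left(-27 \right)} \right)} = -4659474 - \left(2 + \frac{-7 - 27}{3 \left(34 - 27\right)}\right) = -4659474 - \left(2 + \frac{1}{3} \cdot \frac{1}{7} \left(-34\right)\right) = -4659474 - \left(2 - \frac{34}{21}\right) = -4659474 - \frac{8}{21} = - \frac{97848962}{21}$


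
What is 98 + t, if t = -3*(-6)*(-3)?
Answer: 44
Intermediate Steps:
t = -54 (t = 18*(-3) = -54)
98 + t = 98 - 54 = 44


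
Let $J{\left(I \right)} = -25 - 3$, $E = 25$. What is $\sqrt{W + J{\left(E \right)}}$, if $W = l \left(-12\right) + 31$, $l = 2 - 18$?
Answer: $\sqrt{195} \approx 13.964$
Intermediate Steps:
$l = -16$ ($l = 2 - 18 = -16$)
$W = 223$ ($W = \left(-16\right) \left(-12\right) + 31 = 192 + 31 = 223$)
$J{\left(I \right)} = -28$ ($J{\left(I \right)} = -25 - 3 = -28$)
$\sqrt{W + J{\left(E \right)}} = \sqrt{223 - 28} = \sqrt{195}$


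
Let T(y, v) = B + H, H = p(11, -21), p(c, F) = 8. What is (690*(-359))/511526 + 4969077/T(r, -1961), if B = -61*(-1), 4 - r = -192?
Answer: 423632498252/5882549 ≈ 72015.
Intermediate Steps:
r = 196 (r = 4 - 1*(-192) = 4 + 192 = 196)
H = 8
B = 61
T(y, v) = 69 (T(y, v) = 61 + 8 = 69)
(690*(-359))/511526 + 4969077/T(r, -1961) = (690*(-359))/511526 + 4969077/69 = -247710*1/511526 + 4969077*(1/69) = -123855/255763 + 1656359/23 = 423632498252/5882549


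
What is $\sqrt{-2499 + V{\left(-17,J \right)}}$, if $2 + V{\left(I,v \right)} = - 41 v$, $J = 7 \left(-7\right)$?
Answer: $2 i \sqrt{123} \approx 22.181 i$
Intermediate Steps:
$J = -49$
$V{\left(I,v \right)} = -2 - 41 v$
$\sqrt{-2499 + V{\left(-17,J \right)}} = \sqrt{-2499 - -2007} = \sqrt{-2499 + \left(-2 + 2009\right)} = \sqrt{-2499 + 2007} = \sqrt{-492} = 2 i \sqrt{123}$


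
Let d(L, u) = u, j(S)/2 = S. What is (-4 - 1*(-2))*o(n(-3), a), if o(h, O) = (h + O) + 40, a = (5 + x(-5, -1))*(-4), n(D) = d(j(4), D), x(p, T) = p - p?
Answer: -34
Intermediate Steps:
j(S) = 2*S
x(p, T) = 0
n(D) = D
a = -20 (a = (5 + 0)*(-4) = 5*(-4) = -20)
o(h, O) = 40 + O + h (o(h, O) = (O + h) + 40 = 40 + O + h)
(-4 - 1*(-2))*o(n(-3), a) = (-4 - 1*(-2))*(40 - 20 - 3) = (-4 + 2)*17 = -2*17 = -34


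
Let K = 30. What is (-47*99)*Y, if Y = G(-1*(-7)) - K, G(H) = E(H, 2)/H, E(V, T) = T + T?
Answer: 958518/7 ≈ 1.3693e+5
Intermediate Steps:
E(V, T) = 2*T
G(H) = 4/H (G(H) = (2*2)/H = 4/H)
Y = -206/7 (Y = 4/((-1*(-7))) - 1*30 = 4/7 - 30 = -206/7 ≈ -29.429)
(-47*99)*Y = -47*99*(-206/7) = -4653*(-206/7) = 958518/7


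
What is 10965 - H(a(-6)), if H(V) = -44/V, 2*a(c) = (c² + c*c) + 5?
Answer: 76763/7 ≈ 10966.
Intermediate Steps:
a(c) = 5/2 + c² (a(c) = ((c² + c*c) + 5)/2 = ((c² + c²) + 5)/2 = (2*c² + 5)/2 = (5 + 2*c²)/2 = 5/2 + c²)
10965 - H(a(-6)) = 10965 - (-44)/(5/2 + (-6)²) = 10965 - (-44)/(5/2 + 36) = 10965 - (-44)/77/2 = 10965 - (-44)*2/77 = 10965 - 1*(-8/7) = 10965 + 8/7 = 76763/7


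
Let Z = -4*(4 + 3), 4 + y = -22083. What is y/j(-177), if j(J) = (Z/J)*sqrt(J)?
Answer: 22087*I*sqrt(177)/28 ≈ 10495.0*I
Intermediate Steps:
y = -22087 (y = -4 - 22083 = -22087)
Z = -28 (Z = -4*7 = -28)
j(J) = -28/sqrt(J) (j(J) = (-28/J)*sqrt(J) = -28/sqrt(J))
y/j(-177) = -22087*(-I*sqrt(177)/28) = -(-22087)*I*sqrt(177)/28 = 22087*I*sqrt(177)/28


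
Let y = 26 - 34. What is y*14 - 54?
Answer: -166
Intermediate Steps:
y = -8
y*14 - 54 = -8*14 - 54 = -112 - 54 = -166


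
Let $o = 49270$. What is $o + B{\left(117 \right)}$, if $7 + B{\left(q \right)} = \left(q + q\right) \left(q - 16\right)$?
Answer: $72897$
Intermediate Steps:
$B{\left(q \right)} = -7 + 2 q \left(-16 + q\right)$ ($B{\left(q \right)} = -7 + \left(q + q\right) \left(q - 16\right) = -7 + 2 q \left(-16 + q\right)$)
$o + B{\left(117 \right)} = 49270 - \left(3751 - 27378\right) = 49270 - -23627 = 49270 + 23627 = 72897$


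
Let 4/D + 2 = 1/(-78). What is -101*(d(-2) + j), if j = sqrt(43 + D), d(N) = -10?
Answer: 1010 - 101*sqrt(1010923)/157 ≈ 363.18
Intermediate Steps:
D = -312/157 (D = 4/(-2 + 1/(-78)) = 4/(-2 - 1/78) = 4/(-157/78) = 4*(-78/157) = -312/157 ≈ -1.9873)
j = sqrt(1010923)/157 (j = sqrt(43 - 312/157) = sqrt(6439/157) = sqrt(1010923)/157 ≈ 6.4041)
-101*(d(-2) + j) = -101*(-10 + sqrt(1010923)/157) = 1010 - 101*sqrt(1010923)/157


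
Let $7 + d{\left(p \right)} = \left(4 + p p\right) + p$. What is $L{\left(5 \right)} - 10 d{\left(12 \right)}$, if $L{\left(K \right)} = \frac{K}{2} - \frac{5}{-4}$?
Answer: $- \frac{6105}{4} \approx -1526.3$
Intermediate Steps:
$L{\left(K \right)} = \frac{5}{4} + \frac{K}{2}$ ($L{\left(K \right)} = K \frac{1}{2} - - \frac{5}{4} = \frac{K}{2} + \frac{5}{4} = \frac{5}{4} + \frac{K}{2}$)
$d{\left(p \right)} = -3 + p + p^{2}$ ($d{\left(p \right)} = -7 + \left(\left(4 + p p\right) + p\right) = -7 + \left(\left(4 + p^{2}\right) + p\right) = -7 + \left(4 + p + p^{2}\right) = -3 + p + p^{2}$)
$L{\left(5 \right)} - 10 d{\left(12 \right)} = \left(\frac{5}{4} + \frac{1}{2} \cdot 5\right) - 10 \left(-3 + 12 + 12^{2}\right) = \left(\frac{5}{4} + \frac{5}{2}\right) - 10 \left(-3 + 12 + 144\right) = \frac{15}{4} - 1530 = - \frac{6105}{4}$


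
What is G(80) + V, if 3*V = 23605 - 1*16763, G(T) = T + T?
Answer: 7322/3 ≈ 2440.7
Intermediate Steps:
G(T) = 2*T
V = 6842/3 (V = (23605 - 1*16763)/3 = (23605 - 16763)/3 = (⅓)*6842 = 6842/3 ≈ 2280.7)
G(80) + V = 2*80 + 6842/3 = 160 + 6842/3 = 7322/3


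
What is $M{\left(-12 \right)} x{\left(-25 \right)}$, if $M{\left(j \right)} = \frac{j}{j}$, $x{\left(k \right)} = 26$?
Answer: $26$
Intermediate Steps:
$M{\left(j \right)} = 1$
$M{\left(-12 \right)} x{\left(-25 \right)} = 1 \cdot 26 = 26$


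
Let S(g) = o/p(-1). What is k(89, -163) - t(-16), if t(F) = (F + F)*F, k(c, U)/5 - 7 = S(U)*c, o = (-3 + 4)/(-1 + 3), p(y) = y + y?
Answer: -2353/4 ≈ -588.25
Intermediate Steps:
p(y) = 2*y
o = ½ (o = 1/2 = 1*(½) = ½ ≈ 0.50000)
S(g) = -¼ (S(g) = 1/(2*((2*(-1)))) = (½)/(-2) = (½)*(-½) = -¼)
k(c, U) = 35 - 5*c/4 (k(c, U) = 35 + 5*(-c/4) = 35 - 5*c/4)
t(F) = 2*F² (t(F) = (2*F)*F = 2*F²)
k(89, -163) - t(-16) = (35 - 5/4*89) - 2*(-16)² = (35 - 445/4) - 2*256 = -305/4 - 1*512 = -305/4 - 512 = -2353/4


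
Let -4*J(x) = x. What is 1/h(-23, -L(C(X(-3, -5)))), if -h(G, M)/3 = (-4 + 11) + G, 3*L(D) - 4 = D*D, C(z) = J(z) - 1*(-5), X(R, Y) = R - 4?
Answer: 1/48 ≈ 0.020833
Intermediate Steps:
J(x) = -x/4
X(R, Y) = -4 + R
C(z) = 5 - z/4 (C(z) = -z/4 - 1*(-5) = -z/4 + 5 = 5 - z/4)
L(D) = 4/3 + D²/3 (L(D) = 4/3 + (D*D)/3 = 4/3 + D²/3)
h(G, M) = -21 - 3*G (h(G, M) = -3*((-4 + 11) + G) = -3*(7 + G) = -21 - 3*G)
1/h(-23, -L(C(X(-3, -5)))) = 1/(-21 - 3*(-23)) = 1/(-21 + 69) = 1/48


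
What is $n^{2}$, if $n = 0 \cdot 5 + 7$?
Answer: $49$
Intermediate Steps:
$n = 7$ ($n = 0 + 7 = 7$)
$n^{2} = 7^{2} = 49$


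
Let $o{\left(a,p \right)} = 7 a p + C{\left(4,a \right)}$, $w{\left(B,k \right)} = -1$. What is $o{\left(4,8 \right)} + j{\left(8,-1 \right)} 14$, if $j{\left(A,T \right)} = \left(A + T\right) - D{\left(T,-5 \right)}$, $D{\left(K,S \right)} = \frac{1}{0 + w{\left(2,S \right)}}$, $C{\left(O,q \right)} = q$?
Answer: $340$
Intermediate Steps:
$D{\left(K,S \right)} = -1$ ($D{\left(K,S \right)} = \frac{1}{0 - 1} = \frac{1}{-1} = -1$)
$o{\left(a,p \right)} = a + 7 a p$ ($o{\left(a,p \right)} = 7 a p + a = a + 7 a p$)
$j{\left(A,T \right)} = 1 + A + T$ ($j{\left(A,T \right)} = \left(A + T\right) - -1 = \left(A + T\right) + 1 = 1 + A + T$)
$o{\left(4,8 \right)} + j{\left(8,-1 \right)} 14 = 4 \left(1 + 7 \cdot 8\right) + \left(1 + 8 - 1\right) 14 = 4 \left(1 + 56\right) + 8 \cdot 14 = 4 \cdot 57 + 112 = 228 + 112 = 340$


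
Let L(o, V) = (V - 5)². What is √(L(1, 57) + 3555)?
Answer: √6259 ≈ 79.114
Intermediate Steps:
L(o, V) = (-5 + V)²
√(L(1, 57) + 3555) = √((-5 + 57)² + 3555) = √(52² + 3555) = √(2704 + 3555) = √6259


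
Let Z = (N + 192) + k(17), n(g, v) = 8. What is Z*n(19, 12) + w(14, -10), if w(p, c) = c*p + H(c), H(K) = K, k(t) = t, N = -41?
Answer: 1194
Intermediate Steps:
Z = 168 (Z = (-41 + 192) + 17 = 151 + 17 = 168)
w(p, c) = c + c*p (w(p, c) = c*p + c = c + c*p)
Z*n(19, 12) + w(14, -10) = 168*8 - 10*(1 + 14) = 1344 - 10*15 = 1344 - 150 = 1194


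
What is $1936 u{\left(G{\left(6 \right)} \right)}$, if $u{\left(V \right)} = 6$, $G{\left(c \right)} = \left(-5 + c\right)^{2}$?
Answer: $11616$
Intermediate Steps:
$1936 u{\left(G{\left(6 \right)} \right)} = 1936 \cdot 6 = 11616$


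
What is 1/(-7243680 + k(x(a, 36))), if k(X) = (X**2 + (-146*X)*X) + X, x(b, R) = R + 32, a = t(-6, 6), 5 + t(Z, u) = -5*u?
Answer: -1/7914092 ≈ -1.2636e-7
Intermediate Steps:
t(Z, u) = -5 - 5*u
a = -35 (a = -5 - 5*6 = -5 - 30 = -35)
x(b, R) = 32 + R
k(X) = X - 145*X**2 (k(X) = (X**2 - 146*X**2) + X = -145*X**2 + X = X - 145*X**2)
1/(-7243680 + k(x(a, 36))) = 1/(-7243680 + (32 + 36)*(1 - 145*(32 + 36))) = 1/(-7243680 + 68*(1 - 145*68)) = 1/(-7243680 + 68*(1 - 9860)) = 1/(-7243680 + 68*(-9859)) = 1/(-7243680 - 670412) = 1/(-7914092) = -1/7914092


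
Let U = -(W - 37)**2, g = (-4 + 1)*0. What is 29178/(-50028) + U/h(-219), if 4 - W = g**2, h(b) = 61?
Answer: -9376725/508618 ≈ -18.436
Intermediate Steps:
g = 0 (g = -3*0 = 0)
W = 4 (W = 4 - 1*0**2 = 4 - 1*0 = 4 + 0 = 4)
U = -1089 (U = -(4 - 37)**2 = -1*(-33)**2 = -1*1089 = -1089)
29178/(-50028) + U/h(-219) = 29178/(-50028) - 1089/61 = 29178*(-1/50028) - 1089*1/61 = -4863/8338 - 1089/61 = -9376725/508618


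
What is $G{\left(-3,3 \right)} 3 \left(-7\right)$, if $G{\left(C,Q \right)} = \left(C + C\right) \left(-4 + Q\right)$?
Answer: $-126$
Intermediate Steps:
$G{\left(C,Q \right)} = 2 C \left(-4 + Q\right)$
$G{\left(-3,3 \right)} 3 \left(-7\right) = 2 \left(-3\right) \left(-4 + 3\right) 3 \left(-7\right) = 2 \left(-3\right) \left(-1\right) 3 \left(-7\right) = 6 \cdot 3 \left(-7\right) = 18 \left(-7\right) = -126$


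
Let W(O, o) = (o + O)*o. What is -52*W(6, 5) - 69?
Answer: -2929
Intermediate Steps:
W(O, o) = o*(O + o) (W(O, o) = (O + o)*o = o*(O + o))
-52*W(6, 5) - 69 = -260*(6 + 5) - 69 = -260*11 - 69 = -52*55 - 69 = -2860 - 69 = -2929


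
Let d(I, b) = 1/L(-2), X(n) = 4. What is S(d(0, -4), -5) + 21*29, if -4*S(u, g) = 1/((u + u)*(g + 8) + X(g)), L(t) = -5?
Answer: 34099/56 ≈ 608.91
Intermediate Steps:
d(I, b) = -⅕ (d(I, b) = 1/(-5) = -⅕)
S(u, g) = -1/(4*(4 + 2*u*(8 + g))) (S(u, g) = -1/(4*((u + u)*(g + 8) + 4)) = -1/(4*((2*u)*(8 + g) + 4)) = -1/(4*(2*u*(8 + g) + 4)) = -1/(4*(4 + 2*u*(8 + g))))
S(d(0, -4), -5) + 21*29 = -1/(16 + 64*(-⅕) + 8*(-5)*(-⅕)) + 21*29 = -1/(16 - 64/5 + 8) + 609 = -1/56/5 + 609 = -1*5/56 + 609 = -5/56 + 609 = 34099/56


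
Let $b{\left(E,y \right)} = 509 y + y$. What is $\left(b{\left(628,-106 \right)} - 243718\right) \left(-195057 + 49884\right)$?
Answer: $43229325594$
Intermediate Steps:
$b{\left(E,y \right)} = 510 y$
$\left(b{\left(628,-106 \right)} - 243718\right) \left(-195057 + 49884\right) = \left(510 \left(-106\right) - 243718\right) \left(-195057 + 49884\right) = \left(-54060 - 243718\right) \left(-145173\right) = \left(-297778\right) \left(-145173\right) = 43229325594$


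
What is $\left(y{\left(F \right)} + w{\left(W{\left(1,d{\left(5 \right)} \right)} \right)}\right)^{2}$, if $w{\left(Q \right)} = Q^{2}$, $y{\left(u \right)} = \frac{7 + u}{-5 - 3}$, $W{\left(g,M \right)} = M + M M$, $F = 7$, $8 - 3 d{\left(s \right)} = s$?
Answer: $\frac{81}{16} \approx 5.0625$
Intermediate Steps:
$d{\left(s \right)} = \frac{8}{3} - \frac{s}{3}$
$W{\left(g,M \right)} = M + M^{2}$
$y{\left(u \right)} = - \frac{7}{8} - \frac{u}{8}$ ($y{\left(u \right)} = \frac{7 + u}{-8} = \left(7 + u\right) \left(- \frac{1}{8}\right) = - \frac{7}{8} - \frac{u}{8}$)
$\left(y{\left(F \right)} + w{\left(W{\left(1,d{\left(5 \right)} \right)} \right)}\right)^{2} = \left(\left(- \frac{7}{8} - \frac{7}{8}\right) + \left(\left(\frac{8}{3} - \frac{5}{3}\right) \left(1 + \left(\frac{8}{3} - \frac{5}{3}\right)\right)\right)^{2}\right)^{2} = \left(- \frac{7}{4} + \left(1 \left(1 + 1\right)\right)^{2}\right)^{2} = \left(- \frac{7}{4} + \left(1 \cdot 2\right)^{2}\right)^{2} = \left(- \frac{7}{4} + 2^{2}\right)^{2} = \left(- \frac{7}{4} + 4\right)^{2} = \left(\frac{9}{4}\right)^{2} = \frac{81}{16}$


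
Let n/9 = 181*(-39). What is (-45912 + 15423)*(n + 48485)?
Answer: 458737494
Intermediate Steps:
n = -63531 (n = 9*(181*(-39)) = 9*(-7059) = -63531)
(-45912 + 15423)*(n + 48485) = (-45912 + 15423)*(-63531 + 48485) = -30489*(-15046) = 458737494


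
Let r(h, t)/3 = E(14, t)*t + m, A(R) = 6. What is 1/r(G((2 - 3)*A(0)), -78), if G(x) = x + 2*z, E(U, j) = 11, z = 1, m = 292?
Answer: -1/1698 ≈ -0.00058893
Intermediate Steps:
G(x) = 2 + x (G(x) = x + 2*1 = x + 2 = 2 + x)
r(h, t) = 876 + 33*t (r(h, t) = 3*(11*t + 292) = 3*(292 + 11*t) = 876 + 33*t)
1/r(G((2 - 3)*A(0)), -78) = 1/(876 + 33*(-78)) = 1/(876 - 2574) = 1/(-1698) = -1/1698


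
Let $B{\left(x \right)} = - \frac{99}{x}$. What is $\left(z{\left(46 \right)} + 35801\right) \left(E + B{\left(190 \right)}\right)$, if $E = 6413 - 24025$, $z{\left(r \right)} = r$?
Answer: $- \frac{119957648013}{190} \approx -6.3136 \cdot 10^{8}$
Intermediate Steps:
$E = -17612$
$\left(z{\left(46 \right)} + 35801\right) \left(E + B{\left(190 \right)}\right) = \left(46 + 35801\right) \left(-17612 - \frac{99}{190}\right) = 35847 \left(-17612 - \frac{99}{190}\right) = 35847 \left(- \frac{3346379}{190}\right) = - \frac{119957648013}{190}$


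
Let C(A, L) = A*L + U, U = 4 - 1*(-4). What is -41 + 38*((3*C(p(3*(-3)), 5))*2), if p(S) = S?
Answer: -8477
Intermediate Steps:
U = 8 (U = 4 + 4 = 8)
C(A, L) = 8 + A*L (C(A, L) = A*L + 8 = 8 + A*L)
-41 + 38*((3*C(p(3*(-3)), 5))*2) = -41 + 38*((3*(8 + (3*(-3))*5))*2) = -41 + 38*((3*(8 - 9*5))*2) = -41 + 38*((3*(8 - 45))*2) = -41 + 38*((3*(-37))*2) = -41 + 38*(-111*2) = -41 + 38*(-222) = -41 - 8436 = -8477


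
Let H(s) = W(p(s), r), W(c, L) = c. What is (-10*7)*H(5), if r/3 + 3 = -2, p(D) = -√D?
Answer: 70*√5 ≈ 156.52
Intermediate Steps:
r = -15 (r = -9 + 3*(-2) = -9 - 6 = -15)
H(s) = -√s
(-10*7)*H(5) = (-10*7)*(-√5) = -(-70)*√5 = 70*√5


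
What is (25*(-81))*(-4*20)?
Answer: 162000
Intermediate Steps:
(25*(-81))*(-4*20) = -2025*(-80) = 162000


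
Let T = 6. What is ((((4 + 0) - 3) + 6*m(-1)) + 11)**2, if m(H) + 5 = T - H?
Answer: 576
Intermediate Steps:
m(H) = 1 - H (m(H) = -5 + (6 - H) = 1 - H)
((((4 + 0) - 3) + 6*m(-1)) + 11)**2 = ((((4 + 0) - 3) + 6*(1 - 1*(-1))) + 11)**2 = (((4 - 3) + 6*(1 + 1)) + 11)**2 = ((1 + 6*2) + 11)**2 = ((1 + 12) + 11)**2 = (13 + 11)**2 = 24**2 = 576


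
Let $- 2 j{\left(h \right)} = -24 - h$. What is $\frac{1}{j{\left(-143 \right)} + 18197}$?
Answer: $\frac{2}{36275} \approx 5.5134 \cdot 10^{-5}$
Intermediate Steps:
$j{\left(h \right)} = 12 + \frac{h}{2}$ ($j{\left(h \right)} = - \frac{-24 - h}{2} = 12 + \frac{h}{2}$)
$\frac{1}{j{\left(-143 \right)} + 18197} = \frac{1}{\left(12 + \frac{1}{2} \left(-143\right)\right) + 18197} = \frac{1}{\left(12 - \frac{143}{2}\right) + 18197} = \frac{1}{- \frac{119}{2} + 18197} = \frac{1}{\frac{36275}{2}} = \frac{2}{36275}$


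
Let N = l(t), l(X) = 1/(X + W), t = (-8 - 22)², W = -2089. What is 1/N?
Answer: -1189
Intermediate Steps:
t = 900 (t = (-30)² = 900)
l(X) = 1/(-2089 + X) (l(X) = 1/(X - 2089) = 1/(-2089 + X))
N = -1/1189 (N = 1/(-2089 + 900) = 1/(-1189) = -1/1189 ≈ -0.00084104)
1/N = 1/(-1/1189) = -1189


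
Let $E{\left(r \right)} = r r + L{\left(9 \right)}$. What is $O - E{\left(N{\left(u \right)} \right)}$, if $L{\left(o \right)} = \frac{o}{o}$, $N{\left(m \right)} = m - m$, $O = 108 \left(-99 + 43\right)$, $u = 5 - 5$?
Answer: $-6049$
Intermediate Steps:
$u = 0$
$O = -6048$ ($O = 108 \left(-56\right) = -6048$)
$N{\left(m \right)} = 0$
$L{\left(o \right)} = 1$
$E{\left(r \right)} = 1 + r^{2}$ ($E{\left(r \right)} = r r + 1 = r^{2} + 1 = 1 + r^{2}$)
$O - E{\left(N{\left(u \right)} \right)} = -6048 - \left(1 + 0^{2}\right) = -6048 - \left(1 + 0\right) = -6048 - 1 = -6049$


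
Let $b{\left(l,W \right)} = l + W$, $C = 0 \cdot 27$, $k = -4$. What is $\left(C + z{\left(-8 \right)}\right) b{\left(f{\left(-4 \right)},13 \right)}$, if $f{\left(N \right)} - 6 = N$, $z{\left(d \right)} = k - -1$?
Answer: $-45$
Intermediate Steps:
$C = 0$
$z{\left(d \right)} = -3$ ($z{\left(d \right)} = -4 - -1 = -4 + 1 = -3$)
$f{\left(N \right)} = 6 + N$
$b{\left(l,W \right)} = W + l$
$\left(C + z{\left(-8 \right)}\right) b{\left(f{\left(-4 \right)},13 \right)} = \left(0 - 3\right) \left(13 + \left(6 - 4\right)\right) = - 3 \left(13 + 2\right) = \left(-3\right) 15 = -45$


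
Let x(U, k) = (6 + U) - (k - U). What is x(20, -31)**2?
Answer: 5929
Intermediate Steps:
x(U, k) = 6 - k + 2*U (x(U, k) = (6 + U) + (U - k) = 6 - k + 2*U)
x(20, -31)**2 = (6 - 1*(-31) + 2*20)**2 = (6 + 31 + 40)**2 = 77**2 = 5929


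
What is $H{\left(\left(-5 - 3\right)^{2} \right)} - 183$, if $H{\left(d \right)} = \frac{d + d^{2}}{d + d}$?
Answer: $- \frac{301}{2} \approx -150.5$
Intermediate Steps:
$H{\left(d \right)} = \frac{d + d^{2}}{2 d}$
$H{\left(\left(-5 - 3\right)^{2} \right)} - 183 = \left(\frac{1}{2} + \frac{\left(-5 - 3\right)^{2}}{2}\right) - 183 = \left(\frac{1}{2} + \frac{\left(-8\right)^{2}}{2}\right) - 183 = \left(\frac{1}{2} + \frac{1}{2} \cdot 64\right) - 183 = \left(\frac{1}{2} + 32\right) - 183 = \frac{65}{2} - 183 = - \frac{301}{2}$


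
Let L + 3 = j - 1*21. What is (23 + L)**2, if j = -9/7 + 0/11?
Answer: 256/49 ≈ 5.2245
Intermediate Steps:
j = -9/7 (j = -9*1/7 + 0*(1/11) = -9/7 + 0 = -9/7 ≈ -1.2857)
L = -177/7 (L = -3 + (-9/7 - 1*21) = -3 + (-9/7 - 21) = -3 - 156/7 = -177/7 ≈ -25.286)
(23 + L)**2 = (23 - 177/7)**2 = (-16/7)**2 = 256/49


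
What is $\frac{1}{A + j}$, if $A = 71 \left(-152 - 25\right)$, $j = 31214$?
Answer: $\frac{1}{18647} \approx 5.3628 \cdot 10^{-5}$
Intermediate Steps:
$A = -12567$ ($A = 71 \left(-177\right) = -12567$)
$\frac{1}{A + j} = \frac{1}{-12567 + 31214} = \frac{1}{18647}$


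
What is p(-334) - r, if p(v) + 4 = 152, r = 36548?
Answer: -36400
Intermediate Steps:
p(v) = 148 (p(v) = -4 + 152 = 148)
p(-334) - r = 148 - 1*36548 = 148 - 36548 = -36400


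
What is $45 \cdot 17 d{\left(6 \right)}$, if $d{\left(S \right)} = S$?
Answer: $4590$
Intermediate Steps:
$45 \cdot 17 d{\left(6 \right)} = 45 \cdot 17 \cdot 6 = 765 \cdot 6 = 4590$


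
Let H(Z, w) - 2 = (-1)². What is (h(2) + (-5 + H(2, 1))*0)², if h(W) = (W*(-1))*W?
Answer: 16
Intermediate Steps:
H(Z, w) = 3 (H(Z, w) = 2 + (-1)² = 2 + 1 = 3)
h(W) = -W² (h(W) = (-W)*W = -W²)
(h(2) + (-5 + H(2, 1))*0)² = (-1*2² + (-5 + 3)*0)² = (-1*4 - 2*0)² = (-4 + 0)² = (-4)² = 16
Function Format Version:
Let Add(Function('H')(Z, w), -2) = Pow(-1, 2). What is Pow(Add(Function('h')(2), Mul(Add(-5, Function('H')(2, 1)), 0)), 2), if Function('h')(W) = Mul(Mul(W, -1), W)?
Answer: 16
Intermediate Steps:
Function('H')(Z, w) = 3 (Function('H')(Z, w) = Add(2, Pow(-1, 2)) = Add(2, 1) = 3)
Function('h')(W) = Mul(-1, Pow(W, 2)) (Function('h')(W) = Mul(Mul(-1, W), W) = Mul(-1, Pow(W, 2)))
Pow(Add(Function('h')(2), Mul(Add(-5, Function('H')(2, 1)), 0)), 2) = Pow(Add(Mul(-1, Pow(2, 2)), Mul(Add(-5, 3), 0)), 2) = Pow(Add(Mul(-1, 4), Mul(-2, 0)), 2) = Pow(Add(-4, 0), 2) = Pow(-4, 2) = 16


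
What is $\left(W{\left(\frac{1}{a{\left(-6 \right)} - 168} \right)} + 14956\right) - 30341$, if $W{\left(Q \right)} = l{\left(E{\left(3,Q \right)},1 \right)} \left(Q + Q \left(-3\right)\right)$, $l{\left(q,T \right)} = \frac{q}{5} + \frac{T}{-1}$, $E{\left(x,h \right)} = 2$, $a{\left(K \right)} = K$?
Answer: $- \frac{2230826}{145} \approx -15385.0$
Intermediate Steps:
$l{\left(q,T \right)} = - T + \frac{q}{5}$ ($l{\left(q,T \right)} = q \frac{1}{5} + T \left(-1\right) = \frac{q}{5} - T = - T + \frac{q}{5}$)
$W{\left(Q \right)} = \frac{6 Q}{5}$ ($W{\left(Q \right)} = \left(\left(-1\right) 1 + \frac{1}{5} \cdot 2\right) \left(Q + Q \left(-3\right)\right) = \left(-1 + \frac{2}{5}\right) \left(Q - 3 Q\right) = - \frac{3 \left(- 2 Q\right)}{5} = \frac{6 Q}{5}$)
$\left(W{\left(\frac{1}{a{\left(-6 \right)} - 168} \right)} + 14956\right) - 30341 = \left(\frac{6}{5 \left(-6 - 168\right)} + 14956\right) - 30341 = \left(\frac{6}{5 \left(-174\right)} + 14956\right) - 30341 = \left(\frac{6}{5} \left(- \frac{1}{174}\right) + 14956\right) - 30341 = \left(- \frac{1}{145} + 14956\right) - 30341 = \frac{2168619}{145} - 30341 = - \frac{2230826}{145}$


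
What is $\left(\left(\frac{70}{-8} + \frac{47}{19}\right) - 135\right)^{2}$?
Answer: $\frac{115283169}{5776} \approx 19959.0$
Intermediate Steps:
$\left(\left(\frac{70}{-8} + \frac{47}{19}\right) - 135\right)^{2} = \left(\left(70 \left(- \frac{1}{8}\right) + 47 \cdot \frac{1}{19}\right) - 135\right)^{2} = \left(\left(- \frac{35}{4} + \frac{47}{19}\right) - 135\right)^{2} = \left(- \frac{477}{76} - 135\right)^{2} = \left(- \frac{10737}{76}\right)^{2} = \frac{115283169}{5776}$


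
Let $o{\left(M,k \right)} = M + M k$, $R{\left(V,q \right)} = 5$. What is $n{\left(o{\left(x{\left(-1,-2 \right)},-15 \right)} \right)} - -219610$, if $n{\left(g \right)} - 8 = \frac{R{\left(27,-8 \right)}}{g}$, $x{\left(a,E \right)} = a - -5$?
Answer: $\frac{12298603}{56} \approx 2.1962 \cdot 10^{5}$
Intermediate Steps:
$x{\left(a,E \right)} = 5 + a$ ($x{\left(a,E \right)} = a + 5 = 5 + a$)
$n{\left(g \right)} = 8 + \frac{5}{g}$
$n{\left(o{\left(x{\left(-1,-2 \right)},-15 \right)} \right)} - -219610 = \left(8 + \frac{5}{\left(5 - 1\right) \left(1 - 15\right)}\right) - -219610 = \left(8 + \frac{5}{4 \left(-14\right)}\right) + 219610 = \left(8 + \frac{5}{-56}\right) + 219610 = \left(8 + 5 \left(- \frac{1}{56}\right)\right) + 219610 = \left(8 - \frac{5}{56}\right) + 219610 = \frac{443}{56} + 219610 = \frac{12298603}{56}$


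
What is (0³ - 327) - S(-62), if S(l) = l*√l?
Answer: -327 + 62*I*√62 ≈ -327.0 + 488.19*I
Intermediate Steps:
S(l) = l^(3/2)
(0³ - 327) - S(-62) = (0³ - 327) - (-62)^(3/2) = (0 - 327) - (-62)*I*√62 = -327 + 62*I*√62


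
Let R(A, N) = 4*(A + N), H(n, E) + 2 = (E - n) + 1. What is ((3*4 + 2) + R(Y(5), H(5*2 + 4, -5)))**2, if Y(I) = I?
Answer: 2116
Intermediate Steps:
H(n, E) = -1 + E - n (H(n, E) = -2 + ((E - n) + 1) = -2 + (1 + E - n) = -1 + E - n)
R(A, N) = 4*A + 4*N
((3*4 + 2) + R(Y(5), H(5*2 + 4, -5)))**2 = ((3*4 + 2) + (4*5 + 4*(-1 - 5 - (5*2 + 4))))**2 = ((12 + 2) + (20 + 4*(-1 - 5 - (10 + 4))))**2 = (14 + (20 + 4*(-1 - 5 - 1*14)))**2 = (14 + (20 + 4*(-1 - 5 - 14)))**2 = (14 + (20 + 4*(-20)))**2 = (14 + (20 - 80))**2 = (14 - 60)**2 = (-46)**2 = 2116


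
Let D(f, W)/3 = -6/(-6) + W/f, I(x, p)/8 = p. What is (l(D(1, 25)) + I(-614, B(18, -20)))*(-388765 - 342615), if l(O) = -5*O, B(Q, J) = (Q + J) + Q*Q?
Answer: -1598796680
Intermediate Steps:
B(Q, J) = J + Q + Q² (B(Q, J) = (J + Q) + Q² = J + Q + Q²)
I(x, p) = 8*p
D(f, W) = 3 + 3*W/f (D(f, W) = 3*(-6/(-6) + W/f) = 3*(-6*(-⅙) + W/f) = 3*(1 + W/f) = 3 + 3*W/f)
(l(D(1, 25)) + I(-614, B(18, -20)))*(-388765 - 342615) = (-5*(3 + 3*25/1) + 8*(-20 + 18 + 18²))*(-388765 - 342615) = (-5*(3 + 3*25*1) + 8*(-20 + 18 + 324))*(-731380) = (-5*(3 + 75) + 8*322)*(-731380) = (-5*78 + 2576)*(-731380) = (-390 + 2576)*(-731380) = 2186*(-731380) = -1598796680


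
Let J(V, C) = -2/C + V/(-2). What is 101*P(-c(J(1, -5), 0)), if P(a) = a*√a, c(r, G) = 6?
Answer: -606*I*√6 ≈ -1484.4*I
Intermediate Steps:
J(V, C) = -2/C - V/2 (J(V, C) = -2/C + V*(-½) = -2/C - V/2)
P(a) = a^(3/2)
101*P(-c(J(1, -5), 0)) = 101*(-1*6)^(3/2) = 101*(-6)^(3/2) = 101*(-6*I*√6) = -606*I*√6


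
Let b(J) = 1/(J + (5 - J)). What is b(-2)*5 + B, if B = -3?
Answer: -2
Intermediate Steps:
b(J) = ⅕ (b(J) = 1/5 = ⅕)
b(-2)*5 + B = (⅕)*5 - 3 = 1 - 3 = -2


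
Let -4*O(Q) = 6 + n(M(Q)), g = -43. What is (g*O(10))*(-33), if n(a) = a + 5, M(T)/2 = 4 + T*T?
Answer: -310761/4 ≈ -77690.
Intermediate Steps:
M(T) = 8 + 2*T² (M(T) = 2*(4 + T*T) = 2*(4 + T²) = 8 + 2*T²)
n(a) = 5 + a
O(Q) = -19/4 - Q²/2 (O(Q) = -(6 + (5 + (8 + 2*Q²)))/4 = -(6 + (13 + 2*Q²))/4 = -(19 + 2*Q²)/4 = -19/4 - Q²/2)
(g*O(10))*(-33) = -43*(-19/4 - ½*10²)*(-33) = -43*(-19/4 - ½*100)*(-33) = -43*(-19/4 - 50)*(-33) = -43*(-219/4)*(-33) = (9417/4)*(-33) = -310761/4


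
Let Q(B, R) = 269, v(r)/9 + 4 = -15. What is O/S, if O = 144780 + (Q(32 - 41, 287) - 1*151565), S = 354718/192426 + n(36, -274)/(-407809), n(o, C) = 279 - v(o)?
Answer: -19666554769044/5560407737 ≈ -3536.9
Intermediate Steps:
v(r) = -171 (v(r) = -36 + 9*(-15) = -36 - 135 = -171)
n(o, C) = 450 (n(o, C) = 279 - 1*(-171) = 279 + 171 = 450)
S = 5560407737/3018194409 (S = 354718/192426 + 450/(-407809) = 354718*(1/192426) + 450*(-1/407809) = 13643/7401 - 450/407809 = 5560407737/3018194409 ≈ 1.8423)
O = -6516 (O = 144780 + (269 - 1*151565) = 144780 + (269 - 151565) = 144780 - 151296 = -6516)
O/S = -6516/5560407737/3018194409 = -6516*3018194409/5560407737 = -19666554769044/5560407737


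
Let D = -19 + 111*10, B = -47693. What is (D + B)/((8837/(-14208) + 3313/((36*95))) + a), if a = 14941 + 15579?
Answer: -188704546560/123585429647 ≈ -1.5269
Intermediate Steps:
a = 30520
D = 1091 (D = -19 + 1110 = 1091)
(D + B)/((8837/(-14208) + 3313/((36*95))) + a) = (1091 - 47693)/((8837/(-14208) + 3313/((36*95))) + 30520) = -46602/((8837*(-1/14208) + 3313/3420) + 30520) = -46602/((-8837/14208 + 3313*(1/3420)) + 30520) = -46602/((-8837/14208 + 3313/3420) + 30520) = -46602/(1404047/4049280 + 30520) = -46602/123585429647/4049280 = -46602*4049280/123585429647 = -188704546560/123585429647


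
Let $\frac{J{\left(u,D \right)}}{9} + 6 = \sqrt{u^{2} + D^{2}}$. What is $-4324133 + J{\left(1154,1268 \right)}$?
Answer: $-4324187 + 18 \sqrt{734885} \approx -4.3088 \cdot 10^{6}$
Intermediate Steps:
$J{\left(u,D \right)} = -54 + 9 \sqrt{D^{2} + u^{2}}$ ($J{\left(u,D \right)} = -54 + 9 \sqrt{u^{2} + D^{2}} = -54 + 9 \sqrt{D^{2} + u^{2}}$)
$-4324133 + J{\left(1154,1268 \right)} = -4324133 - \left(54 - 9 \sqrt{1268^{2} + 1154^{2}}\right) = -4324133 - \left(54 - 9 \sqrt{1607824 + 1331716}\right) = -4324133 - \left(54 - 9 \sqrt{2939540}\right) = -4324133 - \left(54 - 9 \cdot 2 \sqrt{734885}\right) = -4324133 - \left(54 - 18 \sqrt{734885}\right) = -4324187 + 18 \sqrt{734885}$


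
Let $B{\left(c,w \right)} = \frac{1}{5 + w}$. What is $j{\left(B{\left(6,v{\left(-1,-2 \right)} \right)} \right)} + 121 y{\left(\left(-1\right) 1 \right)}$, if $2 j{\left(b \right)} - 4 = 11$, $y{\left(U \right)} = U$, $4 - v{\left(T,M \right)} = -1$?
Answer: $- \frac{227}{2} \approx -113.5$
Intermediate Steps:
$v{\left(T,M \right)} = 5$ ($v{\left(T,M \right)} = 4 - -1 = 4 + 1 = 5$)
$j{\left(b \right)} = \frac{15}{2}$ ($j{\left(b \right)} = 2 + \frac{1}{2} \cdot 11 = 2 + \frac{11}{2} = \frac{15}{2}$)
$j{\left(B{\left(6,v{\left(-1,-2 \right)} \right)} \right)} + 121 y{\left(\left(-1\right) 1 \right)} = \frac{15}{2} + 121 \left(\left(-1\right) 1\right) = \frac{15}{2} + 121 \left(-1\right) = \frac{15}{2} - 121 = - \frac{227}{2}$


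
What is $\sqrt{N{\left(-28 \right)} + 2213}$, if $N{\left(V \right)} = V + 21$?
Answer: $\sqrt{2206} \approx 46.968$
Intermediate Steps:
$N{\left(V \right)} = 21 + V$
$\sqrt{N{\left(-28 \right)} + 2213} = \sqrt{\left(21 - 28\right) + 2213} = \sqrt{-7 + 2213} = \sqrt{2206}$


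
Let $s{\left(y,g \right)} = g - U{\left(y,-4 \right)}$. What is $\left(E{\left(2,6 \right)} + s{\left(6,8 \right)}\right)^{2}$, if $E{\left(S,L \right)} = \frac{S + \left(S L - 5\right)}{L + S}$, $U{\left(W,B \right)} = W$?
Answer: $\frac{625}{64} \approx 9.7656$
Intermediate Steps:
$E{\left(S,L \right)} = \frac{-5 + S + L S}{L + S}$ ($E{\left(S,L \right)} = \frac{S + \left(L S - 5\right)}{L + S} = \frac{S + \left(-5 + L S\right)}{L + S} = \frac{-5 + S + L S}{L + S}$)
$s{\left(y,g \right)} = g - y$
$\left(E{\left(2,6 \right)} + s{\left(6,8 \right)}\right)^{2} = \left(\frac{-5 + 2 + 6 \cdot 2}{6 + 2} + \left(8 - 6\right)\right)^{2} = \left(\frac{-5 + 2 + 12}{8} + \left(8 - 6\right)\right)^{2} = \left(\frac{1}{8} \cdot 9 + 2\right)^{2} = \left(\frac{9}{8} + 2\right)^{2} = \left(\frac{25}{8}\right)^{2} = \frac{625}{64}$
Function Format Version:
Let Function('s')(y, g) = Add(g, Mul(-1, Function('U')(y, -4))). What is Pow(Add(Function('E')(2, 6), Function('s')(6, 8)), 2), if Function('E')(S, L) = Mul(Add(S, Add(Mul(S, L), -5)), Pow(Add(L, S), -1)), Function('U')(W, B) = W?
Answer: Rational(625, 64) ≈ 9.7656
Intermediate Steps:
Function('E')(S, L) = Mul(Pow(Add(L, S), -1), Add(-5, S, Mul(L, S))) (Function('E')(S, L) = Mul(Add(S, Add(Mul(L, S), -5)), Pow(Add(L, S), -1)) = Mul(Add(S, Add(-5, Mul(L, S))), Pow(Add(L, S), -1)) = Mul(Add(-5, S, Mul(L, S)), Pow(Add(L, S), -1)) = Mul(Pow(Add(L, S), -1), Add(-5, S, Mul(L, S))))
Function('s')(y, g) = Add(g, Mul(-1, y))
Pow(Add(Function('E')(2, 6), Function('s')(6, 8)), 2) = Pow(Add(Mul(Pow(Add(6, 2), -1), Add(-5, 2, Mul(6, 2))), Add(8, Mul(-1, 6))), 2) = Pow(Add(Mul(Pow(8, -1), Add(-5, 2, 12)), Add(8, -6)), 2) = Pow(Add(Mul(Rational(1, 8), 9), 2), 2) = Pow(Add(Rational(9, 8), 2), 2) = Pow(Rational(25, 8), 2) = Rational(625, 64)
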